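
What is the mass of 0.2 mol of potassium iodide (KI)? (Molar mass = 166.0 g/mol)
Mass = 0.2 mol × 166.0 g/mol = 33.2 g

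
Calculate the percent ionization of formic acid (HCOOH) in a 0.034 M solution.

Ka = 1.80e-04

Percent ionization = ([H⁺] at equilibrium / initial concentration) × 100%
Percent ionization = 7.02%

Let x = [H⁺]. Ka = x²/(C - x) ⇒ x² + (1.80e-04)x - (1.80e-04)(0.034) = 0. x = 2.3855e-03. Percent = (2.3855e-03/0.034) × 100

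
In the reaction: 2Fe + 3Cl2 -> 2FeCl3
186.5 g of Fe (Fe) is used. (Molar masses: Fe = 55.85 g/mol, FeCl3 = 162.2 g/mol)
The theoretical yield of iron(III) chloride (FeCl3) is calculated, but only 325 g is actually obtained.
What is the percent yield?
Moles of Fe = 186.5 g ÷ 55.85 g/mol = 3.3393 mol
Mole ratio: 2 mol FeCl3 / 2 mol Fe
Moles of FeCl3 = 3.3393 × (2/2) = 3.3393 mol
Theoretical yield = 3.3393 mol × 162.2 g/mol = 541.63 g
Actual yield = 325 g
Percent yield = (325 / 541.63) × 100% = 60.0%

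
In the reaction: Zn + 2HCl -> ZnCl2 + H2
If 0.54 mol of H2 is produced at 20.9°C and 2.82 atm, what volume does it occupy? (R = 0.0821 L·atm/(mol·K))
T = 20.9°C + 273.15 = 294.05 K
V = nRT/P = (0.54 × 0.0821 × 294.05) / 2.82
V = 4.62 L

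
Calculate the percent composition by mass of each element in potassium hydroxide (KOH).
K: 69.68%, O: 28.52%, H: 1.80%

Molar mass of KOH = 56.11 g/mol
% K = (1 × 39.1) / 56.11 × 100% = 39.1 / 56.11 × 100% = 69.68%
% O = (1 × 16.0) / 56.11 × 100% = 16 / 56.11 × 100% = 28.52%
% H = (1 × 1.008) / 56.11 × 100% = 1.008 / 56.11 × 100% = 1.80%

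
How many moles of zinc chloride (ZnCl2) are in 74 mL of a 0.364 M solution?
Moles = Molarity × Volume (L)
Moles = 0.364 M × 0.074 L = 0.02694 mol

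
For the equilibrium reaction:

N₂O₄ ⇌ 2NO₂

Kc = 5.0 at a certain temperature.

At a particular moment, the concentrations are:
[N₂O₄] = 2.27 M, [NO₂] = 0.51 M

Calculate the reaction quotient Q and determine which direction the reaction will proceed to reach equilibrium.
Q = 0.115, Q < K, reaction proceeds forward (toward products)

Q = ([NO₂]^2) / ([N₂O₄])
  = ((0.51)^2) / ((2.27)) = 0.2601/2.27 = 0.1146
Since Q = 0.1146 < Kc = 5.0, the reaction proceeds forward (toward products) to reach equilibrium.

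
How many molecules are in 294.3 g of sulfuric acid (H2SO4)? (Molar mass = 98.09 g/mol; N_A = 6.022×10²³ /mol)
Moles = 294.3 g ÷ 98.09 g/mol = 3.00031 mol
Molecules = 3.00031 mol × 6.022×10²³ /mol = 1.807e+24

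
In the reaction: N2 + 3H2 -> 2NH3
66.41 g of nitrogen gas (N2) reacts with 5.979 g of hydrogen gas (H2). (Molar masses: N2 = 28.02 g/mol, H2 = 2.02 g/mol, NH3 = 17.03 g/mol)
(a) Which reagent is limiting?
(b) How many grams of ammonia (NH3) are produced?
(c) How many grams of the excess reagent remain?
(a) H2, (b) 33.6 g, (c) 38.76 g

Moles of N2 = 66.41 g ÷ 28.02 g/mol = 2.37009 mol
Moles of H2 = 5.979 g ÷ 2.02 g/mol = 2.9599 mol
Moles ÷ coefficient: N2: 2.37009/1 = 2.37, H2: 2.9599/3 = 0.9866
(a) H2 has the smaller value, so H2 is the limiting reagent.
(b) Moles of NH3 = 2.9599 mol H2 × (2/3) = 1.97327 mol; mass = 1.97327 mol × 17.03 g/mol = 33.6 g
(c) N2 consumed = 2.9599 × (1/3) = 0.986634 mol; remaining = 2.37009 − 0.986634 = 1.38346 mol; mass = 1.38346 mol × 28.02 g/mol = 38.76 g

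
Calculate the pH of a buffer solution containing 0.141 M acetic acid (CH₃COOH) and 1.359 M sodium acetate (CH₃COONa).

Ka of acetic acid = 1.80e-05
pH = 5.73

pKa = -log(1.80e-05) = 4.74. pH = pKa + log([A⁻]/[HA]) = 4.74 + log(1.359/0.141)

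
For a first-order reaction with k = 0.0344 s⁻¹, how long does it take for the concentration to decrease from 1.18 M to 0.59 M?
20.15 s

From ln[A] = ln[A]₀ - k·t: t = ln([A]₀/[A])/k = ln(1.18/0.59)/0.0344 = ln(2.0000)/0.0344 = 0.6931/0.0344 = 20.15 s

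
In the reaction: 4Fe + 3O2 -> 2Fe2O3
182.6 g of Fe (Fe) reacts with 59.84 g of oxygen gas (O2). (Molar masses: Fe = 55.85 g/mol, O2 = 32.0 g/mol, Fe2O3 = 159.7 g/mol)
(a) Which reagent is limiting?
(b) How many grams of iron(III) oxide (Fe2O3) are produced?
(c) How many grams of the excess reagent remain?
(a) O2, (b) 199.1 g, (c) 43.35 g

Moles of Fe = 182.6 g ÷ 55.85 g/mol = 3.26947 mol
Moles of O2 = 59.84 g ÷ 32.0 g/mol = 1.87 mol
Moles ÷ coefficient: Fe: 3.26947/4 = 0.8174, O2: 1.87/3 = 0.6233
(a) O2 has the smaller value, so O2 is the limiting reagent.
(b) Moles of Fe2O3 = 1.87 mol O2 × (2/3) = 1.24667 mol; mass = 1.24667 mol × 159.7 g/mol = 199.1 g
(c) Fe consumed = 1.87 × (4/3) = 2.49333 mol; remaining = 3.26947 − 2.49333 = 0.776138 mol; mass = 0.776138 mol × 55.85 g/mol = 43.35 g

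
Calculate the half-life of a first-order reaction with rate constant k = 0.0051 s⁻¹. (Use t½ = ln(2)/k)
135.91 s

t½ = ln(2)/k = 0.6931/0.0051 = 135.91 s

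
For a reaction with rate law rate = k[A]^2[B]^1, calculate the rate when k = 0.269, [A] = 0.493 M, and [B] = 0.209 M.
0.01366 M/s

rate = k·[A]^2·[B]^1 = 0.269·(0.493)^2·(0.209)^1 = 0.269·0.243049·0.209 = 0.01366 M/s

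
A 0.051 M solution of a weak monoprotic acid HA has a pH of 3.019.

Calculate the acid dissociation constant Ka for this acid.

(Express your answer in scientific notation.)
K_a = 1.83e-05

[H⁺] = 10^(−pH) = 10^(−3.019) = 9.572e-04 M. For HA ⇌ H⁺ + A⁻, Ka = x²/(C − x) = (9.572e-04)²/(0.051 − 9.572e-04) = 1.83e-05.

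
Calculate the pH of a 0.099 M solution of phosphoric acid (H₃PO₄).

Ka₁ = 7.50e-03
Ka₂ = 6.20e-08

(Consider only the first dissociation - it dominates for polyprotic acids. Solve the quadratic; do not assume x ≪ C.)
pH = 1.62

x² + Ka₁·x − Ka₁·C = 0 with Ka₁ = 7.50e-03, C = 0.099.
x = (−Ka₁ + √(Ka₁² + 4·Ka₁·C))/2 = 2.3756e-02 M, so pH = 1.62.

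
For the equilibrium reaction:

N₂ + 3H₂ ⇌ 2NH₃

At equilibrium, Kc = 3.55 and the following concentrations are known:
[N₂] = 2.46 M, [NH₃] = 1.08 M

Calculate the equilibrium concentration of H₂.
[H₂] = 0.5112 M

Kc = ([NH₃]^2) / ([N₂] × [H₂]^3) = 3.55
[H₂]^3 = (product terms)/(Kc · other reactant terms) = 1.1664 / (3.55 · 2.46) = 0.13356
[H₂] = (0.13356)^(1/3) = 0.5112 M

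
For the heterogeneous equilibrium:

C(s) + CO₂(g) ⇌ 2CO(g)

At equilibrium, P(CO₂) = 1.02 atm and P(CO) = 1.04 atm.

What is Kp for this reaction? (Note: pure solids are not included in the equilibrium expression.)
K_p = 1.060

Solid C is excluded.
Kp = P(CO)²/P(CO₂) = (1.04)²/1.02 = 1.082/1.02 = 1.060.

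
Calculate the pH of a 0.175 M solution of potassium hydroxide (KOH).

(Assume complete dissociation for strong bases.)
pH = 13.24

[OH⁻] = 0.175 M for strong base. pOH = -log[OH⁻] = 0.76, pH = 14 - pOH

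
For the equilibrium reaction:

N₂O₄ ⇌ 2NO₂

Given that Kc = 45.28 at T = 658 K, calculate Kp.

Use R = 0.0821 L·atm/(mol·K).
K_p = 2.45e+03

Δn = (moles gaseous products) − (moles gaseous reactants) = 1
T = 658 K; RT = 0.0821 × 658 = 54.0218
Kp = Kc·(RT)^Δn = 45.28 × (54.0218)^1 = 45.28 × 54.0218 = 2.45e+03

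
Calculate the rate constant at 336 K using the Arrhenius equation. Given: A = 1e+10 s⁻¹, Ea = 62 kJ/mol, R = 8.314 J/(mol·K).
2.30e+00 s⁻¹

k = A·exp(-Ea/(R·T)) = 1e+10·exp(-62000/(8.314·336)) = 1e+10·exp(-22.1943) = 1e+10·2.2968e-10 = 2.30e+00 s⁻¹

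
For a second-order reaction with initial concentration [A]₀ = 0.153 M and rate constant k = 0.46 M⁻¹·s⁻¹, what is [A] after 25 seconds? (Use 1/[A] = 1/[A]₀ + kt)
0.0554 M

1/[A] = 1/[A]₀ + k·t = 1/0.153 + (0.46)·(25) = 6.5359 + 11.5000 = 18.0359
[A] = 1/18.0359 = 0.0554 M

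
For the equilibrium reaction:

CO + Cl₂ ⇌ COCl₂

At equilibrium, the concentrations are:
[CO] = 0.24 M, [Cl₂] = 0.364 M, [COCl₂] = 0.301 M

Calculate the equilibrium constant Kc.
K_c = 3.4455

Kc = ([COCl₂]) / ([CO] × [Cl₂])
   = ((0.301)) / ((0.24)·(0.364))
   = 0.301 / 0.08736 = 3.4455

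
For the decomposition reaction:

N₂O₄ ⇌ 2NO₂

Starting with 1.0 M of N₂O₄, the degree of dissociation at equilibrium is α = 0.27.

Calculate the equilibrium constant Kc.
K_c = 0.3995

x = α·[A]₀ = 0.27 × 1.0 = 0.27 M dissociated.
At eq: [N₂O₄] = 1.0 − 0.27 = 0.73 M; [NO₂] = 2x = 0.54 M.
Kc = [NO₂]²/[N₂O₄] = (0.54)²/0.73 = 0.3995.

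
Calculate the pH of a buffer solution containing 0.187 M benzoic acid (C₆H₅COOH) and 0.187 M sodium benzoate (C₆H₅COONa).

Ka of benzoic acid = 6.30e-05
pH = 4.20

pKa = -log(6.30e-05) = 4.20. pH = pKa + log([A⁻]/[HA]) = 4.20 + log(0.187/0.187)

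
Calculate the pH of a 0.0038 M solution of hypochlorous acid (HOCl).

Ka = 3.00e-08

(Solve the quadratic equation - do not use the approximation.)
pH = 4.97

x² + Ka×x - Ka×C = 0. Using quadratic formula: [H⁺] = 1.0662e-05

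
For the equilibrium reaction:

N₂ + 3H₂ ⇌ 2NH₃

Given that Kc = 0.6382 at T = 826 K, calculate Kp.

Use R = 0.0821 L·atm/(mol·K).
K_p = 1.39e-04

Δn = (moles gaseous products) − (moles gaseous reactants) = -2
T = 826 K; RT = 0.0821 × 826 = 67.8146
Kp = Kc·(RT)^Δn = 0.6382 × (67.8146)^-2 = 0.6382 × 0.000217447 = 1.39e-04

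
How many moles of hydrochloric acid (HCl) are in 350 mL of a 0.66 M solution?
Moles = Molarity × Volume (L)
Moles = 0.66 M × 0.35 L = 0.231 mol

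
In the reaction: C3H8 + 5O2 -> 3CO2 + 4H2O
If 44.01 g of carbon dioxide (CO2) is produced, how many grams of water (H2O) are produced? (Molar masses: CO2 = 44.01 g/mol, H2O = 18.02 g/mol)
Moles of CO2 = 44.01 g ÷ 44.01 g/mol = 1 mol
Mole ratio: 4 mol H2O / 3 mol CO2
Moles of H2O = 1 × (4/3) = 1.33333 mol
Mass of H2O = 1.33333 mol × 18.02 g/mol = 24.03 g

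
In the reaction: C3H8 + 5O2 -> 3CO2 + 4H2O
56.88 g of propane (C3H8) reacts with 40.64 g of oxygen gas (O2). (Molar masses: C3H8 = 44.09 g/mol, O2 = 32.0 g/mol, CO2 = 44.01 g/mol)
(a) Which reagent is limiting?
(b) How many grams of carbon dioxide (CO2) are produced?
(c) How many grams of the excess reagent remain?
(a) O2, (b) 33.54 g, (c) 45.68 g

Moles of C3H8 = 56.88 g ÷ 44.09 g/mol = 1.29009 mol
Moles of O2 = 40.64 g ÷ 32.0 g/mol = 1.27 mol
Moles ÷ coefficient: C3H8: 1.29009/1 = 1.29, O2: 1.27/5 = 0.254
(a) O2 has the smaller value, so O2 is the limiting reagent.
(b) Moles of CO2 = 1.27 mol O2 × (3/5) = 0.762 mol; mass = 0.762 mol × 44.01 g/mol = 33.54 g
(c) C3H8 consumed = 1.27 × (1/5) = 0.254 mol; remaining = 1.29009 − 0.254 = 1.03609 mol; mass = 1.03609 mol × 44.09 g/mol = 45.68 g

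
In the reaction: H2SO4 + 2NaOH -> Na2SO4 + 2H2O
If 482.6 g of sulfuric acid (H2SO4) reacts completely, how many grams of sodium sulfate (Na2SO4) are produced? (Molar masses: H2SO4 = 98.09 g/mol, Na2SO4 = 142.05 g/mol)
Moles of H2SO4 = 482.6 g ÷ 98.09 g/mol = 4.91997 mol
Mole ratio: 1 mol Na2SO4 / 1 mol H2SO4
Moles of Na2SO4 = 4.91997 × (1/1) = 4.91997 mol
Mass of Na2SO4 = 4.91997 mol × 142.05 g/mol = 698.9 g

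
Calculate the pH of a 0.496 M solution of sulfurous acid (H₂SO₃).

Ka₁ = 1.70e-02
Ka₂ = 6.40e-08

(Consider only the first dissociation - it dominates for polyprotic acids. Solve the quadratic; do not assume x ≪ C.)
pH = 1.08

x² + Ka₁·x − Ka₁·C = 0 with Ka₁ = 1.70e-02, C = 0.496.
x = (−Ka₁ + √(Ka₁² + 4·Ka₁·C))/2 = 8.3718e-02 M, so pH = 1.08.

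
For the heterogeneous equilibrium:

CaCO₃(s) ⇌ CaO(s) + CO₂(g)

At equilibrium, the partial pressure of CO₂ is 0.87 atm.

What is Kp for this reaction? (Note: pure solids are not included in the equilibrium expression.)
K_p = 0.87

Solids (CaCO₃, CaO) have activity 1 and are excluded.
Kp = P(CO₂) = 0.87.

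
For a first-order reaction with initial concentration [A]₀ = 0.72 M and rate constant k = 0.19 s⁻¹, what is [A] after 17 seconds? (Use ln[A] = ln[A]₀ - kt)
0.0285 M

ln[A] = ln[A]₀ - k·t = ln(0.72) - (0.19)·(17) = -0.3285 - 3.2300 = -3.5585
[A] = e^(-3.5585) = 0.0285 M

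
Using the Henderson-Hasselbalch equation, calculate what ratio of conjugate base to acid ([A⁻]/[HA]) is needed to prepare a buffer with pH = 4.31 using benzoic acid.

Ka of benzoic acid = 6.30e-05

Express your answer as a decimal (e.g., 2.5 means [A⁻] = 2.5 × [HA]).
[A⁻]/[HA] = 1.286

pKa = −log(6.30e-05) = 4.2007. pH = pKa + log([A⁻]/[HA]). 4.31 = 4.2007 + log(ratio). log(ratio) = 4.31 − 4.2007 = 0.1093. ratio = 10^(0.1093) = 1.286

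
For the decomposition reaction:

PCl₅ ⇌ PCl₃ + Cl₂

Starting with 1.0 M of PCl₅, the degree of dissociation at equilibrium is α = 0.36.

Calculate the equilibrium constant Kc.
K_c = 0.2025

x = α·[A]₀ = 0.36 × 1.0 = 0.36 M dissociated.
At eq: [PCl₅] = 1.0 − 0.36 = 0.64 M; [PCl₃] = [Cl₂] = x = 0.36 M.
Kc = [PCl₃][Cl₂]/[PCl₅] = (0.36)²/0.64 = 0.2025.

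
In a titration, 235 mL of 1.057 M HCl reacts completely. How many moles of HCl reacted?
Moles = Molarity × Volume (L)
Moles = 1.057 M × 0.235 L = 0.2484 mol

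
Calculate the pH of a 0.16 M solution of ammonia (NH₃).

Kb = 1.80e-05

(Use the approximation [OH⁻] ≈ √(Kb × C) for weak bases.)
pH = 11.23

[OH⁻] = √(Kb × C) = √(1.80e-05 × 0.16) = 1.6971e-03. pOH = 2.77, pH = 14 - pOH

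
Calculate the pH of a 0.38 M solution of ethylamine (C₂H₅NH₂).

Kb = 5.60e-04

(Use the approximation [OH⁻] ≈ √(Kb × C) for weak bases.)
pH = 12.16

[OH⁻] = √(Kb × C) = √(5.60e-04 × 0.38) = 1.4588e-02. pOH = 1.84, pH = 14 - pOH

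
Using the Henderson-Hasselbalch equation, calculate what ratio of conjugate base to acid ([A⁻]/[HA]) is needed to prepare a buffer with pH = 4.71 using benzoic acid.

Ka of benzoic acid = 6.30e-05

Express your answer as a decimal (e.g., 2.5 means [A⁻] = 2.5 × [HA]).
[A⁻]/[HA] = 3.231

pKa = −log(6.30e-05) = 4.2007. pH = pKa + log([A⁻]/[HA]). 4.71 = 4.2007 + log(ratio). log(ratio) = 4.71 − 4.2007 = 0.5093. ratio = 10^(0.5093) = 3.231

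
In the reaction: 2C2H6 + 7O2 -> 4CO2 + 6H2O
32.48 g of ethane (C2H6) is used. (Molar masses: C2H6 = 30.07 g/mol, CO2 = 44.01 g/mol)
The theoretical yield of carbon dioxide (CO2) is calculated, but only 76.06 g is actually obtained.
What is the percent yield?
Moles of C2H6 = 32.48 g ÷ 30.07 g/mol = 1.08015 mol
Mole ratio: 4 mol CO2 / 2 mol C2H6
Moles of CO2 = 1.08015 × (4/2) = 2.16029 mol
Theoretical yield = 2.16029 mol × 44.01 g/mol = 95.074 g
Actual yield = 76.06 g
Percent yield = (76.06 / 95.074) × 100% = 80.0%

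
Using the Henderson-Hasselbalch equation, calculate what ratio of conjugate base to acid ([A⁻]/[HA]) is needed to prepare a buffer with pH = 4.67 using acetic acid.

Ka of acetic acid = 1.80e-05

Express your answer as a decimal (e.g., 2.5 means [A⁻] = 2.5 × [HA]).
[A⁻]/[HA] = 0.842

pKa = −log(1.80e-05) = 4.7447. pH = pKa + log([A⁻]/[HA]). 4.67 = 4.7447 + log(ratio). log(ratio) = 4.67 − 4.7447 = -0.0747. ratio = 10^(-0.0747) = 0.842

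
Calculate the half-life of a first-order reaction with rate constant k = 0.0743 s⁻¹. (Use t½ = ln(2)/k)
9.33 s

t½ = ln(2)/k = 0.6931/0.0743 = 9.33 s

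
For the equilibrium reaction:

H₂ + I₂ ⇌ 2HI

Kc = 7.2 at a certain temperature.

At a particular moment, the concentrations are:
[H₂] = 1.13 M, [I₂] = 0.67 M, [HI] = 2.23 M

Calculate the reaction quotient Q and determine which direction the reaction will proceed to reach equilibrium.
Q = 6.568, Q < K, reaction proceeds forward (toward products)

Q = ([HI]^2) / ([H₂] × [I₂])
  = ((2.23)^2) / ((1.13)·(0.67)) = 4.9729/0.7571 = 6.568
Since Q = 6.568 < Kc = 7.2, the reaction proceeds forward (toward products) to reach equilibrium.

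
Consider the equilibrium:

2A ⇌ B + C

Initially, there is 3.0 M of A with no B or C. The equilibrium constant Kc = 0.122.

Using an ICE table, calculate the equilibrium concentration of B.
[B] = 0.617 M

ICE: [A] = 3.0 − 2x, [B] = [C] = x.
Kc = x²/(3.0 − 2x)² = 0.122 ⇒ √Kc = x/(3.0 − 2x).
x = √0.122·3.0/(1 + 2√0.122) = 0.34928·3.0/1.6986 = 0.6169.
[B] = x = 0.617 M.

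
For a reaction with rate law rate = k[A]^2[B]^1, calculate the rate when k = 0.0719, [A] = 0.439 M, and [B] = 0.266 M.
0.003686 M/s

rate = k·[A]^2·[B]^1 = 0.0719·(0.439)^2·(0.266)^1 = 0.0719·0.192721·0.266 = 0.003686 M/s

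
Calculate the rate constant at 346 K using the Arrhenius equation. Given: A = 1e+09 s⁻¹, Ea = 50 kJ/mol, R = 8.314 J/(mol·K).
2.83e+01 s⁻¹

k = A·exp(-Ea/(R·T)) = 1e+09·exp(-50000/(8.314·346)) = 1e+09·exp(-17.3814) = 1e+09·2.8273e-08 = 2.83e+01 s⁻¹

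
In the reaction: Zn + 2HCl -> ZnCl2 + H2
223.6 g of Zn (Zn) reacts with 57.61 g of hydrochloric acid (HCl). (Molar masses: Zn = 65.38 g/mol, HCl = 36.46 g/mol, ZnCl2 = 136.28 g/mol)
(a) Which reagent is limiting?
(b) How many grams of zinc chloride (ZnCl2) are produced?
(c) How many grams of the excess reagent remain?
(a) HCl, (b) 107.7 g, (c) 171.9 g

Moles of Zn = 223.6 g ÷ 65.38 g/mol = 3.42001 mol
Moles of HCl = 57.61 g ÷ 36.46 g/mol = 1.58009 mol
Moles ÷ coefficient: Zn: 3.42001/1 = 3.42, HCl: 1.58009/2 = 0.79
(a) HCl has the smaller value, so HCl is the limiting reagent.
(b) Moles of ZnCl2 = 1.58009 mol HCl × (1/2) = 0.790044 mol; mass = 0.790044 mol × 136.28 g/mol = 107.7 g
(c) Zn consumed = 1.58009 × (1/2) = 0.790044 mol; remaining = 3.42001 − 0.790044 = 2.62996 mol; mass = 2.62996 mol × 65.38 g/mol = 171.9 g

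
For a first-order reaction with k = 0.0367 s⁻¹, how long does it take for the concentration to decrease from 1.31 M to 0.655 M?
18.89 s

From ln[A] = ln[A]₀ - k·t: t = ln([A]₀/[A])/k = ln(1.31/0.655)/0.0367 = ln(2.0000)/0.0367 = 0.6931/0.0367 = 18.89 s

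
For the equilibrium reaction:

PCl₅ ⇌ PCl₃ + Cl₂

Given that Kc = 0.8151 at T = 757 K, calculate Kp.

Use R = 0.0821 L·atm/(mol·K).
K_p = 50.6582

Δn = (moles gaseous products) − (moles gaseous reactants) = 1
T = 757 K; RT = 0.0821 × 757 = 62.1497
Kp = Kc·(RT)^Δn = 0.8151 × (62.1497)^1 = 0.8151 × 62.1497 = 50.6582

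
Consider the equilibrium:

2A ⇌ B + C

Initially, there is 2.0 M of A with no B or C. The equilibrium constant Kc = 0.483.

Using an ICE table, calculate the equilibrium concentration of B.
[B] = 0.582 M

ICE: [A] = 2.0 − 2x, [B] = [C] = x.
Kc = x²/(2.0 − 2x)² = 0.483 ⇒ √Kc = x/(2.0 − 2x).
x = √0.483·2.0/(1 + 2√0.483) = 0.69498·2.0/2.39 = 0.58158.
[B] = x = 0.582 M.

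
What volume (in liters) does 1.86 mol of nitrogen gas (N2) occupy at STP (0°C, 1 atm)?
At STP, 1 mol of gas occupies 22.4 L
Volume = 1.86 mol × 22.4 L/mol = 41.66 L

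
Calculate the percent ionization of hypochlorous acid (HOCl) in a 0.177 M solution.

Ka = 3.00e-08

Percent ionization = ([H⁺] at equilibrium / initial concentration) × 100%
Percent ionization = 0.0412%

Let x = [H⁺]. Ka = x²/(C - x) ⇒ x² + (3.00e-08)x - (3.00e-08)(0.177) = 0. x = 7.2855e-05. Percent = (7.2855e-05/0.177) × 100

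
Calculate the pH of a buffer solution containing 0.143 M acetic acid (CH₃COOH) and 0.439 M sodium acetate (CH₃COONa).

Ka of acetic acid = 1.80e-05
pH = 5.23

pKa = -log(1.80e-05) = 4.74. pH = pKa + log([A⁻]/[HA]) = 4.74 + log(0.439/0.143)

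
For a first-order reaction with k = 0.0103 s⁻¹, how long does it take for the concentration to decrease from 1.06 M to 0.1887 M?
167.56 s

From ln[A] = ln[A]₀ - k·t: t = ln([A]₀/[A])/k = ln(1.06/0.1887)/0.0103 = ln(5.6174)/0.0103 = 1.7259/0.0103 = 167.56 s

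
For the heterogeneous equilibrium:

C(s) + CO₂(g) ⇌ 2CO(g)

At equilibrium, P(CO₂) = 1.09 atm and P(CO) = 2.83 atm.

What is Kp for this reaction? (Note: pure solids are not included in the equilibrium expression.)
K_p = 7.348

Solid C is excluded.
Kp = P(CO)²/P(CO₂) = (2.83)²/1.09 = 8.009/1.09 = 7.348.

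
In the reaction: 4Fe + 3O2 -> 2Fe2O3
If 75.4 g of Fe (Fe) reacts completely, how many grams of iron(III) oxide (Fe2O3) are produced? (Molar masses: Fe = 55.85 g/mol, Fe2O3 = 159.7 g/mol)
Moles of Fe = 75.4 g ÷ 55.85 g/mol = 1.35004 mol
Mole ratio: 2 mol Fe2O3 / 4 mol Fe
Moles of Fe2O3 = 1.35004 × (2/4) = 0.675022 mol
Mass of Fe2O3 = 0.675022 mol × 159.7 g/mol = 107.8 g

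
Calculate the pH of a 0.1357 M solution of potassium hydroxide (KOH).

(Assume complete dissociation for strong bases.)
pH = 13.13

[OH⁻] = 0.1357 M for strong base. pOH = -log[OH⁻] = 0.87, pH = 14 - pOH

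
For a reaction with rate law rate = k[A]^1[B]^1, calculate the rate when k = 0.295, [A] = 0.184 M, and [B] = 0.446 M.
0.02421 M/s

rate = k·[A]^1·[B]^1 = 0.295·(0.184)^1·(0.446)^1 = 0.295·0.184·0.446 = 0.02421 M/s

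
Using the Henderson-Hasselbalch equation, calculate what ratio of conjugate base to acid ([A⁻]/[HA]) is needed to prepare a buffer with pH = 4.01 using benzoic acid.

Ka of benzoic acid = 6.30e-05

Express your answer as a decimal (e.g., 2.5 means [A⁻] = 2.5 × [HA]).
[A⁻]/[HA] = 0.645

pKa = −log(6.30e-05) = 4.2007. pH = pKa + log([A⁻]/[HA]). 4.01 = 4.2007 + log(ratio). log(ratio) = 4.01 − 4.2007 = -0.1907. ratio = 10^(-0.1907) = 0.645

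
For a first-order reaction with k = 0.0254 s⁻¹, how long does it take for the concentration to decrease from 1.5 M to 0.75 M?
27.29 s

From ln[A] = ln[A]₀ - k·t: t = ln([A]₀/[A])/k = ln(1.5/0.75)/0.0254 = ln(2.0000)/0.0254 = 0.6931/0.0254 = 27.29 s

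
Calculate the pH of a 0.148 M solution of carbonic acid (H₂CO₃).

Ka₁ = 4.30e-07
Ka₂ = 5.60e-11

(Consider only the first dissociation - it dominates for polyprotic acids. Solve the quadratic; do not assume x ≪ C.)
pH = 3.60

x² + Ka₁·x − Ka₁·C = 0 with Ka₁ = 4.30e-07, C = 0.148.
x = (−Ka₁ + √(Ka₁² + 4·Ka₁·C))/2 = 2.5205e-04 M, so pH = 3.60.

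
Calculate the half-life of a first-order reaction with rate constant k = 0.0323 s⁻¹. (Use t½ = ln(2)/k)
21.46 s

t½ = ln(2)/k = 0.6931/0.0323 = 21.46 s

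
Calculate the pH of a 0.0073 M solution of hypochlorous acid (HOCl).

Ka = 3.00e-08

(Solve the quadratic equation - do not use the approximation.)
pH = 4.83

x² + Ka×x - Ka×C = 0. Using quadratic formula: [H⁺] = 1.4784e-05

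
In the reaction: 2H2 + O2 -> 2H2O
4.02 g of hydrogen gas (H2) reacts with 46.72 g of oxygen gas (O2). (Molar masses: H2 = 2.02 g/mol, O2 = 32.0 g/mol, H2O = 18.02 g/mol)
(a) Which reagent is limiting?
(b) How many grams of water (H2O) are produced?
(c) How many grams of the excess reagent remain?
(a) H2, (b) 35.86 g, (c) 14.88 g

Moles of H2 = 4.02 g ÷ 2.02 g/mol = 1.9901 mol
Moles of O2 = 46.72 g ÷ 32.0 g/mol = 1.46 mol
Moles ÷ coefficient: H2: 1.9901/2 = 0.995, O2: 1.46/1 = 1.46
(a) H2 has the smaller value, so H2 is the limiting reagent.
(b) Moles of H2O = 1.9901 mol H2 × (2/2) = 1.9901 mol; mass = 1.9901 mol × 18.02 g/mol = 35.86 g
(c) O2 consumed = 1.9901 × (1/2) = 0.99505 mol; remaining = 1.46 − 0.99505 = 0.46495 mol; mass = 0.46495 mol × 32.0 g/mol = 14.88 g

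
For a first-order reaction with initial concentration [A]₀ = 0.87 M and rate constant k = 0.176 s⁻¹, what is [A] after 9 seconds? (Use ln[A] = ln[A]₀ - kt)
0.1785 M

ln[A] = ln[A]₀ - k·t = ln(0.87) - (0.176)·(9) = -0.1393 - 1.5840 = -1.7233
[A] = e^(-1.7233) = 0.1785 M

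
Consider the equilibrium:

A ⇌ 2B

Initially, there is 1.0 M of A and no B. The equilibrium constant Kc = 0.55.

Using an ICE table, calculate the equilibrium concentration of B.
[B] = 0.617 M

ICE: [A] = 1.0 − x, [B] = 2x.
Kc = (2x)²/(1.0 − x) = 0.55 ⇒ 4x² + 0.55x − 0.55 = 0.
x = (−0.55 + √(0.55² + 4·4·0.55))/(2·4) = (−0.55 + √9.1025)/8 = 0.30838.
[B] = 2x = 0.617 M.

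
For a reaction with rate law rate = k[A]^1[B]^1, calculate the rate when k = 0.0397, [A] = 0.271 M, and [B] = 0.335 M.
0.003604 M/s

rate = k·[A]^1·[B]^1 = 0.0397·(0.271)^1·(0.335)^1 = 0.0397·0.271·0.335 = 0.003604 M/s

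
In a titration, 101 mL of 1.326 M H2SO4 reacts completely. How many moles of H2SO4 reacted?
Moles = Molarity × Volume (L)
Moles = 1.326 M × 0.101 L = 0.1339 mol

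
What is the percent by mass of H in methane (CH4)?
Mass of H in formula = 1.008 × 4 = 4.032 g/mol
Molar mass = 16.04 g/mol
% H = (4.032/16.04) × 100% = 25.14%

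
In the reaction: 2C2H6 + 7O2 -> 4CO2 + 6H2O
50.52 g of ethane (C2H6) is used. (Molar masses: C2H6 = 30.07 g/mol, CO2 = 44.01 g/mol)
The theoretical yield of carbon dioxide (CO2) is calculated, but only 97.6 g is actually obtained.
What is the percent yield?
Moles of C2H6 = 50.52 g ÷ 30.07 g/mol = 1.68008 mol
Mole ratio: 4 mol CO2 / 2 mol C2H6
Moles of CO2 = 1.68008 × (4/2) = 3.36016 mol
Theoretical yield = 3.36016 mol × 44.01 g/mol = 147.88 g
Actual yield = 97.6 g
Percent yield = (97.6 / 147.88) × 100% = 66.0%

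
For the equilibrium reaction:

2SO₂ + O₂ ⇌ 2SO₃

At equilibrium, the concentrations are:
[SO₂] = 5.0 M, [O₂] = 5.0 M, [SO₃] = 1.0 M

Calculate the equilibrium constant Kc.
K_c = 8.00e-03

Kc = ([SO₃]^2) / ([SO₂]^2 × [O₂])
   = ((1.0)^2) / ((5.0)^2·(5.0))
   = 1 / 125 = 8.00e-03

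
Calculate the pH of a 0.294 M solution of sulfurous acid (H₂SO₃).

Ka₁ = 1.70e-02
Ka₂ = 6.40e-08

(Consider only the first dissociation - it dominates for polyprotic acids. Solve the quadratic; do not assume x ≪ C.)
pH = 1.20

x² + Ka₁·x − Ka₁·C = 0 with Ka₁ = 1.70e-02, C = 0.294.
x = (−Ka₁ + √(Ka₁² + 4·Ka₁·C))/2 = 6.2706e-02 M, so pH = 1.20.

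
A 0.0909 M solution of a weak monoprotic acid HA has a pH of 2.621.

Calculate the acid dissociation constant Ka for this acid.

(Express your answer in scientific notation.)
K_a = 6.47e-05

[H⁺] = 10^(−pH) = 10^(−2.621) = 2.393e-03 M. For HA ⇌ H⁺ + A⁻, Ka = x²/(C − x) = (2.393e-03)²/(0.0909 − 2.393e-03) = 6.47e-05.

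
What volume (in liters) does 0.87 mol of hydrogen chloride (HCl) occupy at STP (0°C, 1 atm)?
At STP, 1 mol of gas occupies 22.4 L
Volume = 0.87 mol × 22.4 L/mol = 19.49 L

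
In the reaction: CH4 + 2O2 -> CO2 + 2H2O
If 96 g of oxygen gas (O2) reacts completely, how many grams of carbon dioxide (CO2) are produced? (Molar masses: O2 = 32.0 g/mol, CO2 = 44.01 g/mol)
Moles of O2 = 96 g ÷ 32.0 g/mol = 3 mol
Mole ratio: 1 mol CO2 / 2 mol O2
Moles of CO2 = 3 × (1/2) = 1.5 mol
Mass of CO2 = 1.5 mol × 44.01 g/mol = 66.02 g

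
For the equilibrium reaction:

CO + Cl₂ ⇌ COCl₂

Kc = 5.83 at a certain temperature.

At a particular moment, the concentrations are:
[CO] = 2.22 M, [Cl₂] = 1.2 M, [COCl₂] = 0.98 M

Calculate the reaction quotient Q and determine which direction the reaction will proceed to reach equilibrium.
Q = 0.368, Q < K, reaction proceeds forward (toward products)

Q = ([COCl₂]) / ([CO] × [Cl₂])
  = ((0.98)) / ((2.22)·(1.2)) = 0.98/2.664 = 0.3679
Since Q = 0.3679 < Kc = 5.83, the reaction proceeds forward (toward products) to reach equilibrium.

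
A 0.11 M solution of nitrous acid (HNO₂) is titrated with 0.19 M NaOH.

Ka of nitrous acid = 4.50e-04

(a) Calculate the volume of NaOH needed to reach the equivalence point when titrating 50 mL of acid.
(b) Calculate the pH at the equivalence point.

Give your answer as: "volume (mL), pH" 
V = 28.9 mL, pH = 8.09

(a) At equivalence: moles acid = moles base.
moles acid = 0.11 × 0.05 = 0.0055 mol; V_NaOH = 0.0055/0.19 = 0.02895 L = 28.9 mL.
(b) At equivalence, all acid → conjugate base A⁻ at [A⁻] = 0.0055/0.07895 = 0.06967 M.
Kb = Kw/Ka = 1.0e-14/4.50e-04 = 2.222e-11; [OH⁻] = √(Kb·[A⁻]) = 1.244e-06; pOH = 5.91; pH = 14 − pOH = 8.09.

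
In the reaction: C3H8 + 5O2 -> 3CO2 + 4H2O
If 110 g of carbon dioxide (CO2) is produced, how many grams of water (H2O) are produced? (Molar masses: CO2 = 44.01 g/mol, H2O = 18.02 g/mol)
Moles of CO2 = 110 g ÷ 44.01 g/mol = 2.49943 mol
Mole ratio: 4 mol H2O / 3 mol CO2
Moles of H2O = 2.49943 × (4/3) = 3.33258 mol
Mass of H2O = 3.33258 mol × 18.02 g/mol = 60.05 g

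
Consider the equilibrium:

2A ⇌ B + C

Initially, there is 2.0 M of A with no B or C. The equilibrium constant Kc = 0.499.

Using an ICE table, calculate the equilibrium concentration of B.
[B] = 0.586 M

ICE: [A] = 2.0 − 2x, [B] = [C] = x.
Kc = x²/(2.0 − 2x)² = 0.499 ⇒ √Kc = x/(2.0 − 2x).
x = √0.499·2.0/(1 + 2√0.499) = 0.7064·2.0/2.4128 = 0.58554.
[B] = x = 0.586 M.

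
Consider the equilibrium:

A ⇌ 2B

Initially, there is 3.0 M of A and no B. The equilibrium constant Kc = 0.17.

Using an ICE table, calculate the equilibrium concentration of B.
[B] = 0.673 M

ICE: [A] = 3.0 − x, [B] = 2x.
Kc = (2x)²/(3.0 − x) = 0.17 ⇒ 4x² + 0.17x − 0.51 = 0.
x = (−0.17 + √(0.17² + 4·4·0.51))/(2·4) = (−0.17 + √8.1889)/8 = 0.33645.
[B] = 2x = 0.673 M.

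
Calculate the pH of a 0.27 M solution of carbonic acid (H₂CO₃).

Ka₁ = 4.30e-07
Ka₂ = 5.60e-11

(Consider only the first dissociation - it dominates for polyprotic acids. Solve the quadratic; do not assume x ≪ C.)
pH = 3.47

x² + Ka₁·x − Ka₁·C = 0 with Ka₁ = 4.30e-07, C = 0.27.
x = (−Ka₁ + √(Ka₁² + 4·Ka₁·C))/2 = 3.4052e-04 M, so pH = 3.47.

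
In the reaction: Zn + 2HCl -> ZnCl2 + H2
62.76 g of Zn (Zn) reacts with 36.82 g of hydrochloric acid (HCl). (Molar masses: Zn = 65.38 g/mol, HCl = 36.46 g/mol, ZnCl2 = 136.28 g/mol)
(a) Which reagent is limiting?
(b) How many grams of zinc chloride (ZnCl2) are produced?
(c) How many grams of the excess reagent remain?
(a) HCl, (b) 68.81 g, (c) 29.75 g

Moles of Zn = 62.76 g ÷ 65.38 g/mol = 0.959927 mol
Moles of HCl = 36.82 g ÷ 36.46 g/mol = 1.00987 mol
Moles ÷ coefficient: Zn: 0.959927/1 = 0.9599, HCl: 1.00987/2 = 0.5049
(a) HCl has the smaller value, so HCl is the limiting reagent.
(b) Moles of ZnCl2 = 1.00987 mol HCl × (1/2) = 0.504937 mol; mass = 0.504937 mol × 136.28 g/mol = 68.81 g
(c) Zn consumed = 1.00987 × (1/2) = 0.504937 mol; remaining = 0.959927 − 0.504937 = 0.45499 mol; mass = 0.45499 mol × 65.38 g/mol = 29.75 g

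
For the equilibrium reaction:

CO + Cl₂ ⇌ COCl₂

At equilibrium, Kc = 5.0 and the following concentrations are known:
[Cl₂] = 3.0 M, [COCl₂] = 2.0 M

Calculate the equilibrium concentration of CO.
[CO] = 0.1333 M

Kc = ([COCl₂]) / ([CO] × [Cl₂]) = 5.0
[CO]^1 = (product terms)/(Kc · other reactant terms) = 2 / (5.0 · 3) = 0.13333
[CO] = 0.1333 M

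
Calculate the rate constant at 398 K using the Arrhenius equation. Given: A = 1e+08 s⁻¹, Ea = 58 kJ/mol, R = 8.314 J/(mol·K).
2.44e+00 s⁻¹

k = A·exp(-Ea/(R·T)) = 1e+08·exp(-58000/(8.314·398)) = 1e+08·exp(-17.5281) = 1e+08·2.4414e-08 = 2.44e+00 s⁻¹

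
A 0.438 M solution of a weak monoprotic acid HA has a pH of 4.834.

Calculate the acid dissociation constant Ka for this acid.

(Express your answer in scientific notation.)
K_a = 4.90e-10

[H⁺] = 10^(−pH) = 10^(−4.834) = 1.466e-05 M. For HA ⇌ H⁺ + A⁻, Ka = x²/(C − x) = (1.466e-05)²/(0.438 − 1.466e-05) = 4.90e-10.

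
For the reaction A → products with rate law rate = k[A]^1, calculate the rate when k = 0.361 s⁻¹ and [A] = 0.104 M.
0.03754 M/s

rate = k·[A]^1 = 0.361·(0.104)^1 = 0.361·0.104 = 0.03754 M/s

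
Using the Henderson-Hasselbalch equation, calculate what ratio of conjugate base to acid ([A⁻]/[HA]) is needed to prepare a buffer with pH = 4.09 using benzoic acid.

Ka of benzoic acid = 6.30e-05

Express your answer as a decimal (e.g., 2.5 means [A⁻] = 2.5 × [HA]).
[A⁻]/[HA] = 0.775

pKa = −log(6.30e-05) = 4.2007. pH = pKa + log([A⁻]/[HA]). 4.09 = 4.2007 + log(ratio). log(ratio) = 4.09 − 4.2007 = -0.1107. ratio = 10^(-0.1107) = 0.775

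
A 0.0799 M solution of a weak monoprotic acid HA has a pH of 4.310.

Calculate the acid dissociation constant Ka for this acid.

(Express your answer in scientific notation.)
K_a = 3.00e-08

[H⁺] = 10^(−pH) = 10^(−4.310) = 4.898e-05 M. For HA ⇌ H⁺ + A⁻, Ka = x²/(C − x) = (4.898e-05)²/(0.0799 − 4.898e-05) = 3.00e-08.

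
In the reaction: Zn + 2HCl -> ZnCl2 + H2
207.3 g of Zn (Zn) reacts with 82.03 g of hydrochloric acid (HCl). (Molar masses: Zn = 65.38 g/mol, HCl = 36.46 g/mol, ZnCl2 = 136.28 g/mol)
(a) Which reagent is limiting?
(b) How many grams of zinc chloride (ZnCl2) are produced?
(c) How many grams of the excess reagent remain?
(a) HCl, (b) 153.3 g, (c) 133.8 g

Moles of Zn = 207.3 g ÷ 65.38 g/mol = 3.17069 mol
Moles of HCl = 82.03 g ÷ 36.46 g/mol = 2.24986 mol
Moles ÷ coefficient: Zn: 3.17069/1 = 3.171, HCl: 2.24986/2 = 1.125
(a) HCl has the smaller value, so HCl is the limiting reagent.
(b) Moles of ZnCl2 = 2.24986 mol HCl × (1/2) = 1.12493 mol; mass = 1.12493 mol × 136.28 g/mol = 153.3 g
(c) Zn consumed = 2.24986 × (1/2) = 1.12493 mol; remaining = 3.17069 − 1.12493 = 2.04576 mol; mass = 2.04576 mol × 65.38 g/mol = 133.8 g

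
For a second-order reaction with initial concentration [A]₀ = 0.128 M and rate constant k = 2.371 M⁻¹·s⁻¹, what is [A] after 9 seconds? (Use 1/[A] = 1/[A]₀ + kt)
0.0343 M

1/[A] = 1/[A]₀ + k·t = 1/0.128 + (2.371)·(9) = 7.8125 + 21.3390 = 29.1515
[A] = 1/29.1515 = 0.0343 M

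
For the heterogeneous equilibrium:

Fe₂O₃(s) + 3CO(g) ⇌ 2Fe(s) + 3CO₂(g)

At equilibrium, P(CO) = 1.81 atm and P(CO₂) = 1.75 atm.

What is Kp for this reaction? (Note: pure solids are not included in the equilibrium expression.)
K_p = 0.904

Solids (Fe₂O₃, Fe) are excluded.
Kp = P(CO₂)³/P(CO)³ = (1.75)³/(1.81)³ = 5.359/5.93 = 0.904.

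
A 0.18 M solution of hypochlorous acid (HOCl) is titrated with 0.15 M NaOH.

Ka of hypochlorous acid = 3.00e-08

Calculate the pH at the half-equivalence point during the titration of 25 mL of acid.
pH = pKa = 7.52

At the half-equivalence point, [HA] = [A⁻], so by Henderson–Hasselbalch pH = pKa + log(1) = pKa.
pKa = −log(3.00e-08) = 7.52.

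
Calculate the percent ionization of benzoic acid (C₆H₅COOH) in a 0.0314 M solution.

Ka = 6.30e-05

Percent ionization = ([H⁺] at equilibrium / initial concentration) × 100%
Percent ionization = 4.38%

Let x = [H⁺]. Ka = x²/(C - x) ⇒ x² + (6.30e-05)x - (6.30e-05)(0.0314) = 0. x = 1.3753e-03. Percent = (1.3753e-03/0.0314) × 100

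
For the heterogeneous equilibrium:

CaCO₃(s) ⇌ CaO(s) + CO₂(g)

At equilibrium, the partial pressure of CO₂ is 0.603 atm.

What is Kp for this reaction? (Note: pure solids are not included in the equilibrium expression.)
K_p = 0.603

Solids (CaCO₃, CaO) have activity 1 and are excluded.
Kp = P(CO₂) = 0.603.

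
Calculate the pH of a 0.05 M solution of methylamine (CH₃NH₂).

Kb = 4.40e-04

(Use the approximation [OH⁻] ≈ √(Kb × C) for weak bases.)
pH = 11.67

[OH⁻] = √(Kb × C) = √(4.40e-04 × 0.05) = 4.6904e-03. pOH = 2.33, pH = 14 - pOH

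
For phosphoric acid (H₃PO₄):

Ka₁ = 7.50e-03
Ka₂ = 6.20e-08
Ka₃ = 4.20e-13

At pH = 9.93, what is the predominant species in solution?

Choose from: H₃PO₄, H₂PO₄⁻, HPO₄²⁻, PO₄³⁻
HPO₄²⁻

pKa1 = 2.12, pKa2 = 7.21, pKa3 = 12.38. Each pKa is the crossover between adjacent species; pH = 9.93 lies in the region where HPO₄²⁻ predominates.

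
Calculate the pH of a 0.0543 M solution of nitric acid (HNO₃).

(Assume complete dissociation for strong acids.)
pH = 1.27

[H⁺] = 0.0543 M for strong acid. pH = -log[H⁺] = -log(0.0543)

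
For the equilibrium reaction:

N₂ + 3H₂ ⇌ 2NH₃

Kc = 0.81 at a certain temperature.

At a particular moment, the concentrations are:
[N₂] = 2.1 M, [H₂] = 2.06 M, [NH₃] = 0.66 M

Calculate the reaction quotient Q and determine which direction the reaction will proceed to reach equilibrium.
Q = 0.024, Q < K, reaction proceeds forward (toward products)

Q = ([NH₃]^2) / ([N₂] × [H₂]^3)
  = ((0.66)^2) / ((2.1)·(2.06)^3) = 0.4356/18.358 = 0.02373
Since Q = 0.02373 < Kc = 0.81, the reaction proceeds forward (toward products) to reach equilibrium.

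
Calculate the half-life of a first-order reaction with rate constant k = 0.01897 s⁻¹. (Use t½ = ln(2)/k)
36.54 s

t½ = ln(2)/k = 0.6931/0.01897 = 36.54 s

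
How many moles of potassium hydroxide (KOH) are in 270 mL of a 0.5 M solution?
Moles = Molarity × Volume (L)
Moles = 0.5 M × 0.27 L = 0.135 mol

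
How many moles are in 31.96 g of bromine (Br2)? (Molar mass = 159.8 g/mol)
Moles = 31.96 g ÷ 159.8 g/mol = 0.2 mol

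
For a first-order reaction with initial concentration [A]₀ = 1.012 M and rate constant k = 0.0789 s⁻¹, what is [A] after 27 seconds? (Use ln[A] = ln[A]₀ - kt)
0.1202 M

ln[A] = ln[A]₀ - k·t = ln(1.012) - (0.0789)·(27) = 0.0119 - 2.1303 = -2.1184
[A] = e^(-2.1184) = 0.1202 M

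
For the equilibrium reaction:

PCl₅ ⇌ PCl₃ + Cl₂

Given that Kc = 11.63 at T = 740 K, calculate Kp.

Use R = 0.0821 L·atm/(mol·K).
K_p = 706.5690

Δn = (moles gaseous products) − (moles gaseous reactants) = 1
T = 740 K; RT = 0.0821 × 740 = 60.754
Kp = Kc·(RT)^Δn = 11.63 × (60.754)^1 = 11.63 × 60.754 = 706.5690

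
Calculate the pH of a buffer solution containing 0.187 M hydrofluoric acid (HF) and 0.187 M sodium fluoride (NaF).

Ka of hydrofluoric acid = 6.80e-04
pH = 3.17

pKa = -log(6.80e-04) = 3.17. pH = pKa + log([A⁻]/[HA]) = 3.17 + log(0.187/0.187)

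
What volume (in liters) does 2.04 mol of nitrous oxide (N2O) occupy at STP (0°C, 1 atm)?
At STP, 1 mol of gas occupies 22.4 L
Volume = 2.04 mol × 22.4 L/mol = 45.70 L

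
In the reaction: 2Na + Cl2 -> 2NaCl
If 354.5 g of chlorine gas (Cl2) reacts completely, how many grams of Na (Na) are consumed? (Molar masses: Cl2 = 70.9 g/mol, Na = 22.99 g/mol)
Moles of Cl2 = 354.5 g ÷ 70.9 g/mol = 5 mol
Mole ratio: 2 mol Na / 1 mol Cl2
Moles of Na = 5 × (2/1) = 10 mol
Mass of Na = 10 mol × 22.99 g/mol = 229.9 g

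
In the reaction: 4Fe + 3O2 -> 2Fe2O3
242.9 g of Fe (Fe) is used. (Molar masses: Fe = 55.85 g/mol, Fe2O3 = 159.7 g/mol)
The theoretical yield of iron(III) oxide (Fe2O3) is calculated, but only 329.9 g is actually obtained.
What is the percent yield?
Moles of Fe = 242.9 g ÷ 55.85 g/mol = 4.34915 mol
Mole ratio: 2 mol Fe2O3 / 4 mol Fe
Moles of Fe2O3 = 4.34915 × (2/4) = 2.17457 mol
Theoretical yield = 2.17457 mol × 159.7 g/mol = 347.28 g
Actual yield = 329.9 g
Percent yield = (329.9 / 347.28) × 100% = 95.0%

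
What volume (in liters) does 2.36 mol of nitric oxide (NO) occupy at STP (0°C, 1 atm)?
At STP, 1 mol of gas occupies 22.4 L
Volume = 2.36 mol × 22.4 L/mol = 52.86 L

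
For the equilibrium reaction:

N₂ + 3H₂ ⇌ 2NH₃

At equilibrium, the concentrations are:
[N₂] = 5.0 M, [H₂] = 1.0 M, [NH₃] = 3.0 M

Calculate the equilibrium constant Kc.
K_c = 1.8000

Kc = ([NH₃]^2) / ([N₂] × [H₂]^3)
   = ((3.0)^2) / ((5.0)·(1.0)^3)
   = 9 / 5 = 1.8000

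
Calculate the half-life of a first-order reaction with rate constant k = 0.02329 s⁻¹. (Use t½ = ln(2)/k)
29.76 s

t½ = ln(2)/k = 0.6931/0.02329 = 29.76 s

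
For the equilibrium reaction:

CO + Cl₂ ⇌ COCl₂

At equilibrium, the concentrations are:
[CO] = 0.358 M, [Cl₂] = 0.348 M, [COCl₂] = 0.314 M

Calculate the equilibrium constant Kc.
K_c = 2.5204

Kc = ([COCl₂]) / ([CO] × [Cl₂])
   = ((0.314)) / ((0.358)·(0.348))
   = 0.314 / 0.12458 = 2.5204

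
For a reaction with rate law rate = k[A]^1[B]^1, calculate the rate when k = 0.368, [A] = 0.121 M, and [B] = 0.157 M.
0.006991 M/s

rate = k·[A]^1·[B]^1 = 0.368·(0.121)^1·(0.157)^1 = 0.368·0.121·0.157 = 0.006991 M/s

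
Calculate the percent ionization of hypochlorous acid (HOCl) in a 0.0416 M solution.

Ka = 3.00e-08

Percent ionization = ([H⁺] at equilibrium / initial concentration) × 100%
Percent ionization = 0.0849%

Let x = [H⁺]. Ka = x²/(C - x) ⇒ x² + (3.00e-08)x - (3.00e-08)(0.0416) = 0. x = 3.5312e-05. Percent = (3.5312e-05/0.0416) × 100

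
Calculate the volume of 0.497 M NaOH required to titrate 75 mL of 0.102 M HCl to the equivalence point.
V_{base} = 15.4 mL

At equivalence: moles acid = moles base.
moles HCl = 0.102 M × 0.075 L = 0.00765 mol
V_NaOH = 0.00765 mol ÷ 0.497 M = 0.01539 L = 15.4 mL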